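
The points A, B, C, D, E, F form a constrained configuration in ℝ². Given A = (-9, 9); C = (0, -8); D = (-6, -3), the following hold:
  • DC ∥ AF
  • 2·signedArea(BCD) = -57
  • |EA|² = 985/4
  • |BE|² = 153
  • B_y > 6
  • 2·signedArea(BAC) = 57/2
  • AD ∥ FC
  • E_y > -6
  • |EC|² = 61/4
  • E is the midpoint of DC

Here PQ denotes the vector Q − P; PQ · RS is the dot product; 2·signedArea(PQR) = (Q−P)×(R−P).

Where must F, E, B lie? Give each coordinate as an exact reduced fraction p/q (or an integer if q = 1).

1. F_x = -3  [AD ∥ FC ∩ DC ∥ AF]
2. F_y = 4  [AD ∥ FC ∩ DC ∥ AF]
   → F = (-3, 4)
3. E_x = -3  [E is the midpoint of DC]
4. E_y = -11/2  [E is the midpoint of DC]
   → E = (-3, -11/2)
5. B_x = -6  [2·signedArea(BCD) = -57 ∩ 2·signedArea(BAC) = 57/2]
6. B_y = 13/2  [2·signedArea(BCD) = -57 ∩ 2·signedArea(BAC) = 57/2]
   → B = (-6, 13/2)

B = (-6, 13/2)
E = (-3, -11/2)
F = (-3, 4)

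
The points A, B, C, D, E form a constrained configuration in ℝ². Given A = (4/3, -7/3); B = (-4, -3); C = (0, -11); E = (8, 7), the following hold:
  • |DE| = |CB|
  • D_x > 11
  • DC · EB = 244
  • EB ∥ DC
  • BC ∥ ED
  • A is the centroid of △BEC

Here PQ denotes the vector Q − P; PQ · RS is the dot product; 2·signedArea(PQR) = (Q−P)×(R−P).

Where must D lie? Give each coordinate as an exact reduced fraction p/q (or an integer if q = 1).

D = (12, -1)

1. D_x = 12  [EB ∥ DC ∩ BC ∥ ED]
2. D_y = -1  [EB ∥ DC ∩ BC ∥ ED]
   → D = (12, -1)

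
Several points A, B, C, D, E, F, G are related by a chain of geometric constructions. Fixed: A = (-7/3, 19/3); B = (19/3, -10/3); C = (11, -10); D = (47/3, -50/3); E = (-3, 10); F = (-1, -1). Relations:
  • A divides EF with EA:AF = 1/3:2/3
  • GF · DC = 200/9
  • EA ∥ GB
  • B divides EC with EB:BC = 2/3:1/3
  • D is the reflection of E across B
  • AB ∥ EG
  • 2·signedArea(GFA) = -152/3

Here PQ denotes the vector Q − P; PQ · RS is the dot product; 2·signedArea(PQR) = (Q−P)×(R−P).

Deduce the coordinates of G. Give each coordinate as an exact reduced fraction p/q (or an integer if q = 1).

1. G_x = 17/3  [EA ∥ GB ∩ AB ∥ EG]
2. G_y = 1/3  [EA ∥ GB ∩ AB ∥ EG]
   → G = (17/3, 1/3)

G = (17/3, 1/3)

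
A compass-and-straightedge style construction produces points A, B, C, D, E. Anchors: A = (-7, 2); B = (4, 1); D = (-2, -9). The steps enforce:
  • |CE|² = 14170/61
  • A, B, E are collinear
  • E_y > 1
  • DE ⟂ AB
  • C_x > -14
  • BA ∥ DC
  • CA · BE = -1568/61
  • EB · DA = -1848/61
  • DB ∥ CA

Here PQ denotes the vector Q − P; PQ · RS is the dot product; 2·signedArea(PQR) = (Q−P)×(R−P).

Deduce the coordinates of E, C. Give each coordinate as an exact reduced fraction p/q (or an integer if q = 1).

1. E_x = -64/61  [A, B, E are collinear ∩ DE ⟂ AB]
2. E_y = 89/61  [A, B, E are collinear ∩ DE ⟂ AB]
   → E = (-64/61, 89/61)
3. C_x = -13  [DB ∥ CA ∩ BA ∥ DC]
4. C_y = -8  [DB ∥ CA ∩ BA ∥ DC]
   → C = (-13, -8)

C = (-13, -8)
E = (-64/61, 89/61)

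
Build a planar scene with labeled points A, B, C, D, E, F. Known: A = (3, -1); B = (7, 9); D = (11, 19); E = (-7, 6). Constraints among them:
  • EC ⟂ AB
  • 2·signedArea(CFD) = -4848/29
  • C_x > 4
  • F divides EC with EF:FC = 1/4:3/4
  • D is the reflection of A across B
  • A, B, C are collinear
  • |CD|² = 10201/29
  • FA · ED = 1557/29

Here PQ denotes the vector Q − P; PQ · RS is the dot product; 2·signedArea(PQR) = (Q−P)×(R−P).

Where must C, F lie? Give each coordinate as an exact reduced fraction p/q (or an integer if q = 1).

C = (117/29, 46/29)
F = (-123/29, 142/29)

1. C_x = 117/29  [A, B, C are collinear ∩ EC ⟂ AB]
2. C_y = 46/29  [A, B, C are collinear ∩ EC ⟂ AB]
   → C = (117/29, 46/29)
3. F_x = -123/29  [F divides EC with EF:FC = 1/4:3/4]
4. F_y = 142/29  [F divides EC with EF:FC = 1/4:3/4]
   → F = (-123/29, 142/29)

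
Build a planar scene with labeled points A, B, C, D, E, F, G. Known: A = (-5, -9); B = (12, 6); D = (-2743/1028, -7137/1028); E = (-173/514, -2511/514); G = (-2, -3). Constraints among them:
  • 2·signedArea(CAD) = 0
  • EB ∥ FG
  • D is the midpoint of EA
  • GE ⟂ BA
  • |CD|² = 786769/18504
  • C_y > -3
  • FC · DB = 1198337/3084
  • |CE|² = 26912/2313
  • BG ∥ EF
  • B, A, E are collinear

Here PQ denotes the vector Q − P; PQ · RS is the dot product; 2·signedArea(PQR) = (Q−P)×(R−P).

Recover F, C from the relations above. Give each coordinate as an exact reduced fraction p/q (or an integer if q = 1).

1. F_x = -7369/514  [EB ∥ FG ∩ BG ∥ EF]
2. F_y = -7137/514  [EB ∥ FG ∩ BG ∥ EF]
   → F = (-7369/514, -7137/514)
3. C_x = 3425/1542  [2·signedArea(CAD) = 0 ∩ FC · DB = 1198337/3084]
4. C_y = -1351/514  [2·signedArea(CAD) = 0 ∩ FC · DB = 1198337/3084]
   → C = (3425/1542, -1351/514)

C = (3425/1542, -1351/514)
F = (-7369/514, -7137/514)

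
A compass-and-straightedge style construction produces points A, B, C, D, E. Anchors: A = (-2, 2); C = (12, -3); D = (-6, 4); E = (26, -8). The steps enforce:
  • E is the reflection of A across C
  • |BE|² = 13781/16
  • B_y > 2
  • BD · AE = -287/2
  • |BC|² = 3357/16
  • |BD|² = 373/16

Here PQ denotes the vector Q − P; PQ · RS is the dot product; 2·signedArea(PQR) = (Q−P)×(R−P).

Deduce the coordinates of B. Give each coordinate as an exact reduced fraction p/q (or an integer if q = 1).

B = (-3/2, 9/4)

1. B_x = -3/2  [line -28·x + 10·y + -129/2 = 0 ∩ |BC|² = 3357/16]
2. B_y = 9/4  [line -28·x + 10·y + -129/2 = 0 ∩ |BC|² = 3357/16]
   → B = (-3/2, 9/4)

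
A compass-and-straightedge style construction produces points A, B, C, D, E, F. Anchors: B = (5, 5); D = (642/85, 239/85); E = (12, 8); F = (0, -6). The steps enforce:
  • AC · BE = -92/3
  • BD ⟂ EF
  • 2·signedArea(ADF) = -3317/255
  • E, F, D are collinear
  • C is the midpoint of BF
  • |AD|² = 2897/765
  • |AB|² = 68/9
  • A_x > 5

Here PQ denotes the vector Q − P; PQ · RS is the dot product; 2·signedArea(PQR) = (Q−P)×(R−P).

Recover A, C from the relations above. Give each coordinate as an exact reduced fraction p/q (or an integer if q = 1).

1. C_x = 5/2  [C is the midpoint of BF]
2. C_y = -1/2  [C is the midpoint of BF]
   → C = (5/2, -1/2)
3. A_x = 17/3  [2·signedArea(ADF) = -3317/255 ∩ AC · BE = -92/3]
4. A_y = 7/3  [2·signedArea(ADF) = -3317/255 ∩ AC · BE = -92/3]
   → A = (17/3, 7/3)

A = (17/3, 7/3)
C = (5/2, -1/2)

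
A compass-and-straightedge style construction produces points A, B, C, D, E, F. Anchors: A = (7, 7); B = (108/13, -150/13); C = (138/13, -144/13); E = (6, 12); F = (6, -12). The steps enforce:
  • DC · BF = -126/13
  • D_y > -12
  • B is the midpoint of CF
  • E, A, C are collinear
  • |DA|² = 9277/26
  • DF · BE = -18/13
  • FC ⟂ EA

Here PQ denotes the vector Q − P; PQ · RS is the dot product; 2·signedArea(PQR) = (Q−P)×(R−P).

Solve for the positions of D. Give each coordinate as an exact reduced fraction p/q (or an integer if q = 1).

D = (171/26, -309/26)

1. D_x = 171/26  [DC · BF = -126/13 ∩ DF · BE = -18/13]
2. D_y = -309/26  [DC · BF = -126/13 ∩ DF · BE = -18/13]
   → D = (171/26, -309/26)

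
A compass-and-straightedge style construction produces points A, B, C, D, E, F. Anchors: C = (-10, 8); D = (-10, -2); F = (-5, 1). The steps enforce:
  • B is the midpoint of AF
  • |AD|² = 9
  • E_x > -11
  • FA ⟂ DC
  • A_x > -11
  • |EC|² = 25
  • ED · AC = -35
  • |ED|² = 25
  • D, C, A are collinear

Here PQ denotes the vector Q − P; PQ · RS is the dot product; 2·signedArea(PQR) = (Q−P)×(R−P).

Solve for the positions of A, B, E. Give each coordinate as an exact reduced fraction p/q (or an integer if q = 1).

A = (-10, 1)
B = (-15/2, 1)
E = (-10, 3)

1. A_x = -10  [D, C, A are collinear ∩ FA ⟂ DC]
2. A_y = 1  [D, C, A are collinear ∩ FA ⟂ DC]
   → A = (-10, 1)
3. B_x = -15/2  [B is the midpoint of AF]
4. B_y = 1  [B is the midpoint of AF]
   → B = (-15/2, 1)
5. E_y = 3  [ED · AC = -35]
6. E_x = -10  [|EC|² = 25]
   → E = (-10, 3)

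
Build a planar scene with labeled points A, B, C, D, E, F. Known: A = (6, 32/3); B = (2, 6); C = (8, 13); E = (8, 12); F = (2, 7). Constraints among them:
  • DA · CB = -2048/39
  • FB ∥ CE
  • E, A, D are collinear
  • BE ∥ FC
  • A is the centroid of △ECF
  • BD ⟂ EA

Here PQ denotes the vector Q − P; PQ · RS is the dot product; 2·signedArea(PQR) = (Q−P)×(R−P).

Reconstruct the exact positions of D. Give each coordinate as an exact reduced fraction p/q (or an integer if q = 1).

1. D_x = 14/13  [E, A, D are collinear ∩ BD ⟂ EA]
2. D_y = 96/13  [E, A, D are collinear ∩ BD ⟂ EA]
   → D = (14/13, 96/13)

D = (14/13, 96/13)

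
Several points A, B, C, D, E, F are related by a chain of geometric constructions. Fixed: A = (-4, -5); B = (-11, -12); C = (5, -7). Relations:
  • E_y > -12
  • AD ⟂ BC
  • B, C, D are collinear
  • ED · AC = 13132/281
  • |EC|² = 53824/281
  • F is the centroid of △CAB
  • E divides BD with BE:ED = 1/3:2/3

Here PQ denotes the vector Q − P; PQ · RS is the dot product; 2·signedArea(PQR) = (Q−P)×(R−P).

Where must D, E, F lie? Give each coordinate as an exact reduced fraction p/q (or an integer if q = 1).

1. D_x = -739/281  [B, C, D are collinear ∩ AD ⟂ BC]
2. D_y = -2637/281  [B, C, D are collinear ∩ AD ⟂ BC]
   → D = (-739/281, -2637/281)
3. E_x = -2307/281  [E divides BD with BE:ED = 1/3:2/3]
4. E_y = -3127/281  [E divides BD with BE:ED = 1/3:2/3]
   → E = (-2307/281, -3127/281)
5. F_x = -10/3  [F is the centroid of △CAB]
6. F_y = -8  [F is the centroid of △CAB]
   → F = (-10/3, -8)

D = (-739/281, -2637/281)
E = (-2307/281, -3127/281)
F = (-10/3, -8)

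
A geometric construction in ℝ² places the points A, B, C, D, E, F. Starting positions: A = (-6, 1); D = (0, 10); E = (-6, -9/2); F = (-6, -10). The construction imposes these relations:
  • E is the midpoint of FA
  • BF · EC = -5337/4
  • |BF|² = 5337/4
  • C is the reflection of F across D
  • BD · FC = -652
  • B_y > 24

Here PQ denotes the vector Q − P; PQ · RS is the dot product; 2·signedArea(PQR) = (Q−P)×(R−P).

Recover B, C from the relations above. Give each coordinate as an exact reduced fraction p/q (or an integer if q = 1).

B = (6, 49/2)
C = (6, 30)

1. C_x = 6  [C is the reflection of F across D]
2. C_y = 30  [C is the reflection of F across D]
   → C = (6, 30)
3. B_x = 6  [BF · EC = -5337/4 ∩ BD · FC = -652]
4. B_y = 49/2  [BF · EC = -5337/4 ∩ BD · FC = -652]
   → B = (6, 49/2)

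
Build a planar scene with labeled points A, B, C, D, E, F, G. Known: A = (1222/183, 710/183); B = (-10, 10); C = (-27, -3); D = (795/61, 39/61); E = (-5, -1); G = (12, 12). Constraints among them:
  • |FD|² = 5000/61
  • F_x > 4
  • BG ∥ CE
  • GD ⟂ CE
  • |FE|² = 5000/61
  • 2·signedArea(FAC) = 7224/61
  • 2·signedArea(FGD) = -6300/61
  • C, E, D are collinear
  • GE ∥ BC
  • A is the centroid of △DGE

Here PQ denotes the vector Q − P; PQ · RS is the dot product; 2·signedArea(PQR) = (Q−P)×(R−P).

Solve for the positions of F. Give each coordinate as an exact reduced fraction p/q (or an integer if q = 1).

1. F_x = 245/61  [2·signedArea(FAC) = 7224/61 ∩ 2·signedArea(FGD) = -6300/61]
2. F_y = -11/61  [2·signedArea(FAC) = 7224/61 ∩ 2·signedArea(FGD) = -6300/61]
   → F = (245/61, -11/61)

F = (245/61, -11/61)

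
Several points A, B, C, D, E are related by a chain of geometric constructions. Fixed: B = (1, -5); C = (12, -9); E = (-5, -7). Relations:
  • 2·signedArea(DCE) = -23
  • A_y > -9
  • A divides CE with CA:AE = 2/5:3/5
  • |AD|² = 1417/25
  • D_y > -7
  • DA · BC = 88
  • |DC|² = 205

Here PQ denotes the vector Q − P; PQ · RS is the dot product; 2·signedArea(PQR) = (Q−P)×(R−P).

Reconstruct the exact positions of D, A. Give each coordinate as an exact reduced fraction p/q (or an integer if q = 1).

1. D_x = -2  [line -2·x + -17·y + -106 = 0 ∩ |DC|² = 205]
2. D_y = -6  [line -2·x + -17·y + -106 = 0 ∩ |DC|² = 205]
   → D = (-2, -6)
3. A_x = 26/5  [DA · BC = 88 ∩ A divides CE with CA:AE = 2/5:3/5]
4. A_y = -41/5  [DA · BC = 88 ∩ A divides CE with CA:AE = 2/5:3/5]
   → A = (26/5, -41/5)

A = (26/5, -41/5)
D = (-2, -6)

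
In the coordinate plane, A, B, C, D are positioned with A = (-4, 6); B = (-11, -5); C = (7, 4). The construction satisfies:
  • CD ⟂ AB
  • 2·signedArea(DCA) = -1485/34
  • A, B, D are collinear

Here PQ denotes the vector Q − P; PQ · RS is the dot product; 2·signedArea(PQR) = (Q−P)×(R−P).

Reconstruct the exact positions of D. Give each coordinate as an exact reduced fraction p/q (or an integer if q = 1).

1. D_x = -59/34  [A, B, D are collinear ∩ CD ⟂ AB]
2. D_y = 325/34  [A, B, D are collinear ∩ CD ⟂ AB]
   → D = (-59/34, 325/34)

D = (-59/34, 325/34)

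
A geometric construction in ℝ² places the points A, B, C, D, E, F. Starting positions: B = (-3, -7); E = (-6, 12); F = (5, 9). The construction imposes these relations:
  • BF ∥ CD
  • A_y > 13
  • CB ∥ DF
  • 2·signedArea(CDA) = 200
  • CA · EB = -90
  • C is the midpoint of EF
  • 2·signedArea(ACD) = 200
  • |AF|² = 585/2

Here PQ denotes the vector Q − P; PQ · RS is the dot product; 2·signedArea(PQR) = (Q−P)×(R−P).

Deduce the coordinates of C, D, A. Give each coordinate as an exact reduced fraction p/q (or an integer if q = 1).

A = (-23/2, 27/2)
C = (-1/2, 21/2)
D = (15/2, 53/2)

1. C_x = -1/2  [C is the midpoint of EF]
2. C_y = 21/2  [C is the midpoint of EF]
   → C = (-1/2, 21/2)
3. D_x = 15/2  [CB ∥ DF ∩ BF ∥ CD]
4. D_y = 53/2  [CB ∥ DF ∩ BF ∥ CD]
   → D = (15/2, 53/2)
5. A_x = -23/2  [2·signedArea(ACD) = 200 ∩ CA · EB = -90]
6. A_y = 27/2  [2·signedArea(ACD) = 200 ∩ CA · EB = -90]
   → A = (-23/2, 27/2)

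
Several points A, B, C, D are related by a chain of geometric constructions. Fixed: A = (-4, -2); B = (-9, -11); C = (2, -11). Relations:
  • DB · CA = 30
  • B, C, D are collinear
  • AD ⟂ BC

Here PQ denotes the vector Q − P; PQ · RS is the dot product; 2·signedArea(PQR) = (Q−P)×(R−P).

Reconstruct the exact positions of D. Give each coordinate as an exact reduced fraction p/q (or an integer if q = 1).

1. D_x = -4  [B, C, D are collinear ∩ AD ⟂ BC]
2. D_y = -11  [B, C, D are collinear ∩ AD ⟂ BC]
   → D = (-4, -11)

D = (-4, -11)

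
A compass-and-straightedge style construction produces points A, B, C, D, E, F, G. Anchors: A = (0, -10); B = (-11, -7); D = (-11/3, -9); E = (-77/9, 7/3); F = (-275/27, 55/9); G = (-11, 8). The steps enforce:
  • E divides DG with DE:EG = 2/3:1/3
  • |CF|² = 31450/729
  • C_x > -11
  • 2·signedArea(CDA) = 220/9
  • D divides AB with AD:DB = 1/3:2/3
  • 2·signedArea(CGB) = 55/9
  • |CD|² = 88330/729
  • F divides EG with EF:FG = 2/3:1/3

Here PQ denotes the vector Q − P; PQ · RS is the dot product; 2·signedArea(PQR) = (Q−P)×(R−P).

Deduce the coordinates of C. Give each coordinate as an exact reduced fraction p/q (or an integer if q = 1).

C = (-286/27, -4/9)

1. C_x = -286/27  [2·signedArea(CDA) = 220/9 ∩ 2·signedArea(CGB) = 55/9]
2. C_y = -4/9  [2·signedArea(CDA) = 220/9 ∩ 2·signedArea(CGB) = 55/9]
   → C = (-286/27, -4/9)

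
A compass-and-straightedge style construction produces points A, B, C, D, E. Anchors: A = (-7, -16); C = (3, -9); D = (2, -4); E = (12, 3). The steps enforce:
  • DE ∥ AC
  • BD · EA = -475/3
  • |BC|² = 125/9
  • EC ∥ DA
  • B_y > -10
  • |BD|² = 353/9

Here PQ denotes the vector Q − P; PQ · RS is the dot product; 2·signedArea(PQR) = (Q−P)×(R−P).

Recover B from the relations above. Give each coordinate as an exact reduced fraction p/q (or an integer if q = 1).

1. B_x = -2/3  [line 19·x + 19·y + 589/3 = 0 ∩ |BC|² = 125/9]
2. B_y = -29/3  [line 19·x + 19·y + 589/3 = 0 ∩ |BC|² = 125/9]
   → B = (-2/3, -29/3)

B = (-2/3, -29/3)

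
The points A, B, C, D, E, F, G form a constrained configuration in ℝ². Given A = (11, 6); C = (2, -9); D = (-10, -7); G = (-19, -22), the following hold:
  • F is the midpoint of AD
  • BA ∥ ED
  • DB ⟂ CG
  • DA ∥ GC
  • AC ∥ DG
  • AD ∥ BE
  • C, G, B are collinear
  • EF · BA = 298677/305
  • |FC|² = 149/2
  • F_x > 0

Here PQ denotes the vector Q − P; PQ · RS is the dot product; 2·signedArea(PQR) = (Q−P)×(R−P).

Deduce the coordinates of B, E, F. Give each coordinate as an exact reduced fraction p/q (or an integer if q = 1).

B = (-1763/305, -4214/305)
E = (-8168/305, -8179/305)
F = (1/2, -1/2)

1. B_x = -1763/305  [C, G, B are collinear ∩ DB ⟂ CG]
2. B_y = -4214/305  [C, G, B are collinear ∩ DB ⟂ CG]
   → B = (-1763/305, -4214/305)
3. E_x = -8168/305  [BA ∥ ED ∩ AD ∥ BE]
4. E_y = -8179/305  [BA ∥ ED ∩ AD ∥ BE]
   → E = (-8168/305, -8179/305)
5. F_x = 1/2  [F is the midpoint of AD]
6. F_y = -1/2  [F is the midpoint of AD]
   → F = (1/2, -1/2)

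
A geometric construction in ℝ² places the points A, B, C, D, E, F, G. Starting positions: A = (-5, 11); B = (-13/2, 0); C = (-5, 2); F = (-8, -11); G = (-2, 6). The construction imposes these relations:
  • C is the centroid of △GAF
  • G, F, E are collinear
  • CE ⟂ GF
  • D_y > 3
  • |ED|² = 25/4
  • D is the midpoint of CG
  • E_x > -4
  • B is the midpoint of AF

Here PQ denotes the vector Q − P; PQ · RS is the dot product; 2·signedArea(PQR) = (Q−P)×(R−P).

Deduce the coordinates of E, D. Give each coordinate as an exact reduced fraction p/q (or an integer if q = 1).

1. E_x = -1166/325  [G, F, E are collinear ∩ CE ⟂ GF]
2. E_y = 488/325  [G, F, E are collinear ∩ CE ⟂ GF]
   → E = (-1166/325, 488/325)
3. D_x = -7/2  [D is the midpoint of CG]
4. D_y = 4  [D is the midpoint of CG]
   → D = (-7/2, 4)

D = (-7/2, 4)
E = (-1166/325, 488/325)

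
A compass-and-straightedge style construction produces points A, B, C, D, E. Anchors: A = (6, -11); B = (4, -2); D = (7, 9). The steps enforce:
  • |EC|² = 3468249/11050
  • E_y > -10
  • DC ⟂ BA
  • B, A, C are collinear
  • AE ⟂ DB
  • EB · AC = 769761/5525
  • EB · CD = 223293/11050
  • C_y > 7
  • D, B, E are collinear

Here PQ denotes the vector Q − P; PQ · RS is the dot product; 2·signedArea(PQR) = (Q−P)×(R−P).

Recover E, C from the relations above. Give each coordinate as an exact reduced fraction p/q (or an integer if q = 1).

C = (154/85, 667/85)
E = (241/130, -1283/130)

1. E_x = 241/130  [D, B, E are collinear ∩ AE ⟂ DB]
2. E_y = -1283/130  [D, B, E are collinear ∩ AE ⟂ DB]
   → E = (241/130, -1283/130)
3. C_x = 154/85  [B, A, C are collinear ∩ DC ⟂ BA]
4. C_y = 667/85  [B, A, C are collinear ∩ DC ⟂ BA]
   → C = (154/85, 667/85)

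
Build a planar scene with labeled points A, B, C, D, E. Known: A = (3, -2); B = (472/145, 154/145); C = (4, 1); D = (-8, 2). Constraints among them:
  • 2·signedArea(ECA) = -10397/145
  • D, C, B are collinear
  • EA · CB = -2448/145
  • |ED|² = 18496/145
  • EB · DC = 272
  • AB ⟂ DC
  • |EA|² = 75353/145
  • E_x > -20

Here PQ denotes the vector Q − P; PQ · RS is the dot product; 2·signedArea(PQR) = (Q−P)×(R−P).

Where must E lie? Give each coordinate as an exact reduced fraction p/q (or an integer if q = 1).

1. E_x = -2792/145  [EA · CB = -2448/145 ∩ 2·signedArea(ECA) = -10397/145]
2. E_y = 426/145  [EA · CB = -2448/145 ∩ 2·signedArea(ECA) = -10397/145]
   → E = (-2792/145, 426/145)

E = (-2792/145, 426/145)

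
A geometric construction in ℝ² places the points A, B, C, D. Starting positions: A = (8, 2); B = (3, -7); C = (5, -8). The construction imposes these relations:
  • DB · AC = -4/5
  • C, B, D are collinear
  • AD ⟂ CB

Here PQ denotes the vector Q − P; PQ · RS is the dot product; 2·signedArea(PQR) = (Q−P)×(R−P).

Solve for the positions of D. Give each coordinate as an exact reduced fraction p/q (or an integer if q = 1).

1. D_x = 17/5  [C, B, D are collinear ∩ AD ⟂ CB]
2. D_y = -36/5  [C, B, D are collinear ∩ AD ⟂ CB]
   → D = (17/5, -36/5)

D = (17/5, -36/5)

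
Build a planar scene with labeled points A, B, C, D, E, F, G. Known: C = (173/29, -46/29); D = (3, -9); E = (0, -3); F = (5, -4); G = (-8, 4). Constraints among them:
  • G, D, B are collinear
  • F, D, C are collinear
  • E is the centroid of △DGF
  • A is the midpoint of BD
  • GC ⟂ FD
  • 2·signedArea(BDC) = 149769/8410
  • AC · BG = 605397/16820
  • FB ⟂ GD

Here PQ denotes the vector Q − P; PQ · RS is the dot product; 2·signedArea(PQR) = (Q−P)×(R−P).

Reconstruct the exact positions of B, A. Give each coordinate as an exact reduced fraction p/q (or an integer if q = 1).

1. B_x = 397/290  [G, D, B are collinear ∩ FB ⟂ GD]
2. B_y = -2051/290  [G, D, B are collinear ∩ FB ⟂ GD]
   → B = (397/290, -2051/290)
3. A_x = 1267/580  [A is the midpoint of BD]
4. A_y = -4661/580  [A is the midpoint of BD]
   → A = (1267/580, -4661/580)

A = (1267/580, -4661/580)
B = (397/290, -2051/290)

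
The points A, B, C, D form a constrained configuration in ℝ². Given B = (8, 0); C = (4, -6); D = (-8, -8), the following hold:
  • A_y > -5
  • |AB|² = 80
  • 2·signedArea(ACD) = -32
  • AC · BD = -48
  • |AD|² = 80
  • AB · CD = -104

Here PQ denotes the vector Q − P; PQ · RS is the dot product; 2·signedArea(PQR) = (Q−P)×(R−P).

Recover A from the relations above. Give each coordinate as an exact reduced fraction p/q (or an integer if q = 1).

1. A_x = 0  [AB · CD = -104 ∩ AC · BD = -48]
2. A_y = -4  [AB · CD = -104 ∩ AC · BD = -48]
   → A = (0, -4)

A = (0, -4)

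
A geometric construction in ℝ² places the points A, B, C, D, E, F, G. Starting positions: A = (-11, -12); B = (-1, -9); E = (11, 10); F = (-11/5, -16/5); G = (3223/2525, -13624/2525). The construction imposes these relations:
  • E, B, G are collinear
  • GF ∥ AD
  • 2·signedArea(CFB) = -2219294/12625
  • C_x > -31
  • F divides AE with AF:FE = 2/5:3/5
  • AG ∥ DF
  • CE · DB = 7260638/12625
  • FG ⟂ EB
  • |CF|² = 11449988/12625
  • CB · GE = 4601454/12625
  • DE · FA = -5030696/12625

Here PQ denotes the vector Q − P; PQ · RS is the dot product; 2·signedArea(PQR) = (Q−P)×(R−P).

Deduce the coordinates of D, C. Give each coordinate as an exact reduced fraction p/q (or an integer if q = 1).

1. D_x = -36553/2525  [AG ∥ DF ∩ GF ∥ AD]
2. D_y = -24756/2525  [AG ∥ DF ∩ GF ∥ AD]
   → D = (-36553/2525, -24756/2525)
3. C_x = -76329/2525  [CB · GE = 4601454/12625 ∩ 2·signedArea(CFB) = -2219294/12625]
4. C_y = -35888/2525  [CB · GE = 4601454/12625 ∩ 2·signedArea(CFB) = -2219294/12625]
   → C = (-76329/2525, -35888/2525)

C = (-76329/2525, -35888/2525)
D = (-36553/2525, -24756/2525)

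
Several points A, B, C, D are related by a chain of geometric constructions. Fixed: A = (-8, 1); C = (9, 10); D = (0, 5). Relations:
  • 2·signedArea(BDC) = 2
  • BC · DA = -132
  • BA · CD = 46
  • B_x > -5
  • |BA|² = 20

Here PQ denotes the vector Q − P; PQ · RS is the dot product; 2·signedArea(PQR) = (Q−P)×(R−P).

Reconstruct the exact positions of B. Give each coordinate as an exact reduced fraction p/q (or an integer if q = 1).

1. B_x = -4  [BC · DA = -132 ∩ BA · CD = 46]
2. B_y = 3  [BC · DA = -132 ∩ BA · CD = 46]
   → B = (-4, 3)

B = (-4, 3)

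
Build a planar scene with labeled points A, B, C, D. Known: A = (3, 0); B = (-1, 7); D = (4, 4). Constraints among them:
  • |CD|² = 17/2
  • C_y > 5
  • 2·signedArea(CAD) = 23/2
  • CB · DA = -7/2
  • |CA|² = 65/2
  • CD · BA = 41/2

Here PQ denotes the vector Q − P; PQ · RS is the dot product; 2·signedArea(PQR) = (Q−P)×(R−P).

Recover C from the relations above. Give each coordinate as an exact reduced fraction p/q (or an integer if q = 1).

1. C_x = 3/2  [CB · DA = -7/2 ∩ CD · BA = 41/2]
2. C_y = 11/2  [CB · DA = -7/2 ∩ CD · BA = 41/2]
   → C = (3/2, 11/2)

C = (3/2, 11/2)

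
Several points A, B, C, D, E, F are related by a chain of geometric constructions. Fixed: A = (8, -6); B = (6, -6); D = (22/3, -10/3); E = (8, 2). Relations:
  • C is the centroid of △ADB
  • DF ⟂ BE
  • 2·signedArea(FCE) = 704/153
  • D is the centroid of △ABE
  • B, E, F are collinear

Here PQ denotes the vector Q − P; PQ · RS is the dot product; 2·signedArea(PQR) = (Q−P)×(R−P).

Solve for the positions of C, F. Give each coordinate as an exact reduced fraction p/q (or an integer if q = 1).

C = (64/9, -46/9)
F = (114/17, -54/17)

1. C_x = 64/9  [C is the centroid of △ADB]
2. C_y = -46/9  [C is the centroid of △ADB]
   → C = (64/9, -46/9)
3. F_x = 114/17  [B, E, F are collinear ∩ DF ⟂ BE]
4. F_y = -54/17  [B, E, F are collinear ∩ DF ⟂ BE]
   → F = (114/17, -54/17)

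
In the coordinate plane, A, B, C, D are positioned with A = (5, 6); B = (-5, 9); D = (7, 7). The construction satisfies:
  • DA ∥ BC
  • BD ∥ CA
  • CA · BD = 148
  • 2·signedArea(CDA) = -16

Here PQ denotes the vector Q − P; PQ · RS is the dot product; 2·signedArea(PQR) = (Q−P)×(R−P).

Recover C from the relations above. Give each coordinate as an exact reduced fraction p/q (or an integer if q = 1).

1. C_x = -7  [BD ∥ CA ∩ DA ∥ BC]
2. C_y = 8  [BD ∥ CA ∩ DA ∥ BC]
   → C = (-7, 8)

C = (-7, 8)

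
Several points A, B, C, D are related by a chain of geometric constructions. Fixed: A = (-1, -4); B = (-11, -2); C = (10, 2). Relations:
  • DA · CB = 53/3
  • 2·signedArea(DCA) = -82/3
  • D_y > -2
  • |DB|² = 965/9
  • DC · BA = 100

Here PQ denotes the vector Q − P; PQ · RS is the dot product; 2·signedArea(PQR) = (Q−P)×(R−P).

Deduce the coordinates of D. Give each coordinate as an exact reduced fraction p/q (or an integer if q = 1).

D = (-2/3, -4/3)

1. D_x = -2/3  [DC · BA = 100 ∩ DA · CB = 53/3]
2. D_y = -4/3  [DC · BA = 100 ∩ DA · CB = 53/3]
   → D = (-2/3, -4/3)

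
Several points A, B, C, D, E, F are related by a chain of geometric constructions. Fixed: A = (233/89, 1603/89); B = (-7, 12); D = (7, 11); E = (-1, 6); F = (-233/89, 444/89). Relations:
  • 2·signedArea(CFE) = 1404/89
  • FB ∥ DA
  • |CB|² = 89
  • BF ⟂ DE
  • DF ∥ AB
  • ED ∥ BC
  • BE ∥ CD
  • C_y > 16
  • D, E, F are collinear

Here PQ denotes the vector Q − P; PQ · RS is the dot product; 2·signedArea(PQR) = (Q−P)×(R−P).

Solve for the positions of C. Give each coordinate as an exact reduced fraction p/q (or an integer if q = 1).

C = (1, 17)

1. C_x = 1  [BE ∥ CD ∩ ED ∥ BC]
2. C_y = 17  [BE ∥ CD ∩ ED ∥ BC]
   → C = (1, 17)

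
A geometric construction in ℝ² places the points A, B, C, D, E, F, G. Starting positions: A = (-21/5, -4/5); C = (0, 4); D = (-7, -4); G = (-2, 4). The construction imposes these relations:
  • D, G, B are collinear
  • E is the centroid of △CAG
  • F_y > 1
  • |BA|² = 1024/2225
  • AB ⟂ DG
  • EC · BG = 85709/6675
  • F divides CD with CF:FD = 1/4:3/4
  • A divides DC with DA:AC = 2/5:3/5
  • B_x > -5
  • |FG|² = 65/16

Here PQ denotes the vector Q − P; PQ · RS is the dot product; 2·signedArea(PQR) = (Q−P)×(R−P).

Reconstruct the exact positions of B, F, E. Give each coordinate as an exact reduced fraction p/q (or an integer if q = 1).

1. B_x = -425/89  [D, G, B are collinear ∩ AB ⟂ DG]
2. B_y = -196/445  [D, G, B are collinear ∩ AB ⟂ DG]
   → B = (-425/89, -196/445)
3. F_x = -7/4  [F divides CD with CF:FD = 1/4:3/4]
4. F_y = 2  [F divides CD with CF:FD = 1/4:3/4]
   → F = (-7/4, 2)
5. E_x = -31/15  [E is the centroid of △CAG]
6. E_y = 12/5  [E is the centroid of △CAG]
   → E = (-31/15, 12/5)

B = (-425/89, -196/445)
E = (-31/15, 12/5)
F = (-7/4, 2)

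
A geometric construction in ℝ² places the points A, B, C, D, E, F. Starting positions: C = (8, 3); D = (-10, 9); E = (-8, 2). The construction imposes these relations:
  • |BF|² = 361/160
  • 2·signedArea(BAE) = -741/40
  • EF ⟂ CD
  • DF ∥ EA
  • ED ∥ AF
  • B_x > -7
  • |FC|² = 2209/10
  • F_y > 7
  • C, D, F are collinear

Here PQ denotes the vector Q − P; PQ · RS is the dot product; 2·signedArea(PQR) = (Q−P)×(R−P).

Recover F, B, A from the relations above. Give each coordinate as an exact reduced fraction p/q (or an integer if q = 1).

1. F_x = -61/10  [C, D, F are collinear ∩ EF ⟂ CD]
2. F_y = 77/10  [C, D, F are collinear ∩ EF ⟂ CD]
   → F = (-61/10, 77/10)
3. A_x = -41/10  [ED ∥ AF ∩ DF ∥ EA]
4. A_y = 7/10  [ED ∥ AF ∩ DF ∥ EA]
   → A = (-41/10, 7/10)
5. B_x = -263/40  [line -13/10·x + -39/10·y + 637/40 = 0 ∩ |BF|² = 361/160]
6. B_y = 251/40  [line -13/10·x + -39/10·y + 637/40 = 0 ∩ |BF|² = 361/160]
   → B = (-263/40, 251/40)

A = (-41/10, 7/10)
B = (-263/40, 251/40)
F = (-61/10, 77/10)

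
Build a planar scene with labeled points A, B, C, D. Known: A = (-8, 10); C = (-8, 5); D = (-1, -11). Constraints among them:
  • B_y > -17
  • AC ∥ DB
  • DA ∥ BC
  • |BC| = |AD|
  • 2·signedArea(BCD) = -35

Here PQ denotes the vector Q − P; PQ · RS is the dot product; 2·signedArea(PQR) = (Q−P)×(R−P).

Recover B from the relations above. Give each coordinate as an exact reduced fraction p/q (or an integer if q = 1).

1. B_x = -1  [DA ∥ BC ∩ AC ∥ DB]
2. B_y = -16  [DA ∥ BC ∩ AC ∥ DB]
   → B = (-1, -16)

B = (-1, -16)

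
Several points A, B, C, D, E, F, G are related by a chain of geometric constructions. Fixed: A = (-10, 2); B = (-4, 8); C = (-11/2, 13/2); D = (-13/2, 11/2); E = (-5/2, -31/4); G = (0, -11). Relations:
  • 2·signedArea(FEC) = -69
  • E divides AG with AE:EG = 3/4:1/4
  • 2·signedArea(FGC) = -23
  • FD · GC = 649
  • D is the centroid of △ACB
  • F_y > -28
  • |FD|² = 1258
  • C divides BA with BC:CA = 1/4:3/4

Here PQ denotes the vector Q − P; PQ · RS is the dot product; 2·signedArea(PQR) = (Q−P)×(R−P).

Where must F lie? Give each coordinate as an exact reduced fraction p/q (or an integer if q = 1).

F = (13/2, -55/2)

1. F_x = 13/2  [2·signedArea(FEC) = -69 ∩ FD · GC = 649]
2. F_y = -55/2  [2·signedArea(FEC) = -69 ∩ FD · GC = 649]
   → F = (13/2, -55/2)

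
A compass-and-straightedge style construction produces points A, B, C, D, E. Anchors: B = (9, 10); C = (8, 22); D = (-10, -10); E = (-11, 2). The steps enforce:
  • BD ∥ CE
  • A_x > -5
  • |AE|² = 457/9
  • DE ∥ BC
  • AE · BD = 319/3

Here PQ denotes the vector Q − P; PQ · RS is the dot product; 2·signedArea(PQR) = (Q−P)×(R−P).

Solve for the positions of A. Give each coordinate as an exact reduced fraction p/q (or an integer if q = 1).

1. A_x = -4  [line 19·x + 20·y + 188/3 = 0 ∩ |AE|² = 457/9]
2. A_y = 2/3  [line 19·x + 20·y + 188/3 = 0 ∩ |AE|² = 457/9]
   → A = (-4, 2/3)

A = (-4, 2/3)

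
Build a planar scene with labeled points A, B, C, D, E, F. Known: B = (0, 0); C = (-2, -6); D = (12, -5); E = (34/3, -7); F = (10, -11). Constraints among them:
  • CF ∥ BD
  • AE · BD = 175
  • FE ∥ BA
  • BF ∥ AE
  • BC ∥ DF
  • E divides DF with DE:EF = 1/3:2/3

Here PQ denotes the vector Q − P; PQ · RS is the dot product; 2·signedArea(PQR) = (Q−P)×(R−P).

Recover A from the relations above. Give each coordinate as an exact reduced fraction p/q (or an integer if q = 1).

A = (4/3, 4)

1. A_x = 4/3  [BF ∥ AE ∩ FE ∥ BA]
2. A_y = 4  [BF ∥ AE ∩ FE ∥ BA]
   → A = (4/3, 4)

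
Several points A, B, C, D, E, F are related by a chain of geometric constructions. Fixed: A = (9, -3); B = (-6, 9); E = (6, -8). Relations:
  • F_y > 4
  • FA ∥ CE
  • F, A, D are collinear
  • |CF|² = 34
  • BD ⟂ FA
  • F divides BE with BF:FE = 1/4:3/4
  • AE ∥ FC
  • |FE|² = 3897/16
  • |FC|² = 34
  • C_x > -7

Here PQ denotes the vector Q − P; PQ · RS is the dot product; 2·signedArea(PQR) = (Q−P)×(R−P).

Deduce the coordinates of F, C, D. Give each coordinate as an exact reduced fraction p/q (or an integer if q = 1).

C = (-6, -1/4)
D = (-23031/3265, 24057/3265)
F = (-3, 19/4)

1. F_x = -3  [F divides BE with BF:FE = 1/4:3/4]
2. F_y = 19/4  [F divides BE with BF:FE = 1/4:3/4]
   → F = (-3, 19/4)
3. C_x = -6  [FA ∥ CE ∩ AE ∥ FC]
4. C_y = -1/4  [FA ∥ CE ∩ AE ∥ FC]
   → C = (-6, -1/4)
5. D_x = -23031/3265  [F, A, D are collinear ∩ BD ⟂ FA]
6. D_y = 24057/3265  [F, A, D are collinear ∩ BD ⟂ FA]
   → D = (-23031/3265, 24057/3265)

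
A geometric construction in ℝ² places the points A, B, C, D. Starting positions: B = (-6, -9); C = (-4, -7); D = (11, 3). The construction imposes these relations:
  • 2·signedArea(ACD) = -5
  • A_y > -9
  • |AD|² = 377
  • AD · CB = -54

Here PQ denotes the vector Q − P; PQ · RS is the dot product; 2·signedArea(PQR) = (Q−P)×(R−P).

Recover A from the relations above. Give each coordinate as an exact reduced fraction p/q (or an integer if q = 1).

A = (-5, -8)

1. A_x = -5  [2·signedArea(ACD) = -5 ∩ AD · CB = -54]
2. A_y = -8  [2·signedArea(ACD) = -5 ∩ AD · CB = -54]
   → A = (-5, -8)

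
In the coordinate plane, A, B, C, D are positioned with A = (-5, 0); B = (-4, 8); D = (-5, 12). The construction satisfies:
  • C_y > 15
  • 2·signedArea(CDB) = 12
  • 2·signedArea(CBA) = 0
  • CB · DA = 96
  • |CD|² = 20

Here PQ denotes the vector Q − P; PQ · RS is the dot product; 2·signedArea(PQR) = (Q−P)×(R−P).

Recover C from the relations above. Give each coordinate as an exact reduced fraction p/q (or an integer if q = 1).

1. C_x = -3  [2·signedArea(CBA) = 0 ∩ 2·signedArea(CDB) = 12]
2. C_y = 16  [2·signedArea(CBA) = 0 ∩ 2·signedArea(CDB) = 12]
   → C = (-3, 16)

C = (-3, 16)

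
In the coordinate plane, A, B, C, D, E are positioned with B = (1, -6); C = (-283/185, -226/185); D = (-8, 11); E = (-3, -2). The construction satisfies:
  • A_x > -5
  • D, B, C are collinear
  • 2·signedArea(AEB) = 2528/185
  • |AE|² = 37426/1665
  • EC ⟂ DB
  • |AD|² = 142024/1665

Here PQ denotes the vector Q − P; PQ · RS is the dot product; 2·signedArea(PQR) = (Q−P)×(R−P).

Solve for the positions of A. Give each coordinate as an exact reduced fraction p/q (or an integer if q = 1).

A = (-2318/555, 1439/555)

1. A_x = -2318/555  [line 4·x + 4·y + 1172/185 = 0 ∩ |AD|² = 142024/1665]
2. A_y = 1439/555  [line 4·x + 4·y + 1172/185 = 0 ∩ |AD|² = 142024/1665]
   → A = (-2318/555, 1439/555)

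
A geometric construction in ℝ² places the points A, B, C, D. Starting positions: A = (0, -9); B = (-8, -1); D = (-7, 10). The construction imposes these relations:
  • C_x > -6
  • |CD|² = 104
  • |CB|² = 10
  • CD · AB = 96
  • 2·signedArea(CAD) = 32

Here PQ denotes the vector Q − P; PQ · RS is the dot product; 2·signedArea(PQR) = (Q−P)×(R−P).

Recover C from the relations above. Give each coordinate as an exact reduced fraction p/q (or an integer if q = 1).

C = (-5, 0)

1. C_x = -5  [CD · AB = 96 ∩ 2·signedArea(CAD) = 32]
2. C_y = 0  [CD · AB = 96 ∩ 2·signedArea(CAD) = 32]
   → C = (-5, 0)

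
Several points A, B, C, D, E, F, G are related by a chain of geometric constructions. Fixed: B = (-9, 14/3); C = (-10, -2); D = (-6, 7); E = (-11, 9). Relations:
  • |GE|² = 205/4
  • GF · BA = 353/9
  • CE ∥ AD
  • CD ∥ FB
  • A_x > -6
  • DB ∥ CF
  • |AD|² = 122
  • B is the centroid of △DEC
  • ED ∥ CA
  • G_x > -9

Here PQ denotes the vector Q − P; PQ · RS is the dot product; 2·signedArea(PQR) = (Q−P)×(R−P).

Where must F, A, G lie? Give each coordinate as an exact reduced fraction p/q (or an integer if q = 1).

A = (-5, -4)
F = (-13, -13/3)
G = (-8, 5/2)

1. F_x = -13  [CD ∥ FB ∩ DB ∥ CF]
2. F_y = -13/3  [CD ∥ FB ∩ DB ∥ CF]
   → F = (-13, -13/3)
3. A_x = -5  [CE ∥ AD ∩ ED ∥ CA]
4. A_y = -4  [CE ∥ AD ∩ ED ∥ CA]
   → A = (-5, -4)
5. G_x = -8  [line -4·x + 26/3·y + -161/3 = 0 ∩ |GE|² = 205/4]
6. G_y = 5/2  [line -4·x + 26/3·y + -161/3 = 0 ∩ |GE|² = 205/4]
   → G = (-8, 5/2)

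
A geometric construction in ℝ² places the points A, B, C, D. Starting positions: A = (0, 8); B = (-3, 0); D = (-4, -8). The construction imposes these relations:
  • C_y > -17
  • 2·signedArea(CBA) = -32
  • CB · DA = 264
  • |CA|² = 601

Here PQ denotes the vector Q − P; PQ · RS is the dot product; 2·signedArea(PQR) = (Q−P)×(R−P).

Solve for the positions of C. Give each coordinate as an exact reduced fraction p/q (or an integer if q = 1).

C = (-5, -16)

1. C_x = -5  [2·signedArea(CBA) = -32 ∩ CB · DA = 264]
2. C_y = -16  [2·signedArea(CBA) = -32 ∩ CB · DA = 264]
   → C = (-5, -16)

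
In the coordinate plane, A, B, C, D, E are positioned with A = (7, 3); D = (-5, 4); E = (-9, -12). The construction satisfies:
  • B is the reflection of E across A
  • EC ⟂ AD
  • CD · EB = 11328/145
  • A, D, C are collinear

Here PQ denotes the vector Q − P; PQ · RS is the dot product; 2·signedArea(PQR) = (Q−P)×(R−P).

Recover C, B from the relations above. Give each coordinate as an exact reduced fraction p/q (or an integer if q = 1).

1. C_x = -1109/145  [A, D, C are collinear ∩ EC ⟂ AD]
2. C_y = 612/145  [A, D, C are collinear ∩ EC ⟂ AD]
   → C = (-1109/145, 612/145)
3. B_x = 23  [B is the reflection of E across A]
4. B_y = 18  [B is the reflection of E across A]
   → B = (23, 18)

B = (23, 18)
C = (-1109/145, 612/145)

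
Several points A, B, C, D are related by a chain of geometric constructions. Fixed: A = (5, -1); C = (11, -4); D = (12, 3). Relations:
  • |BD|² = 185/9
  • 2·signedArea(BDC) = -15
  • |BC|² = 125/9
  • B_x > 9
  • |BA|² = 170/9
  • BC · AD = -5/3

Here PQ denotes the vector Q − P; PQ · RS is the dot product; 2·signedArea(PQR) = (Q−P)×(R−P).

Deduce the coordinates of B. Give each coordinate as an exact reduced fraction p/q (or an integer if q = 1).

1. B_x = 28/3  [BC · AD = -5/3 ∩ 2·signedArea(BDC) = -15]
2. B_y = -2/3  [BC · AD = -5/3 ∩ 2·signedArea(BDC) = -15]
   → B = (28/3, -2/3)

B = (28/3, -2/3)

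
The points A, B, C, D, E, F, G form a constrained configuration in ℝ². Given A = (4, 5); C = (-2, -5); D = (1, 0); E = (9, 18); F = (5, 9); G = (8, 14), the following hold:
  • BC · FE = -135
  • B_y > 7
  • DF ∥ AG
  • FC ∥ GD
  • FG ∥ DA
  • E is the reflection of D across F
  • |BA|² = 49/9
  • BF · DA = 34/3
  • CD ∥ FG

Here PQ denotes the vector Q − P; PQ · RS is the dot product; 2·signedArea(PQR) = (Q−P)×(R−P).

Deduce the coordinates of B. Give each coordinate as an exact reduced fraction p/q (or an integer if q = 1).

B = (4, 22/3)

1. B_x = 4  [BF · DA = 34/3 ∩ BC · FE = -135]
2. B_y = 22/3  [BF · DA = 34/3 ∩ BC · FE = -135]
   → B = (4, 22/3)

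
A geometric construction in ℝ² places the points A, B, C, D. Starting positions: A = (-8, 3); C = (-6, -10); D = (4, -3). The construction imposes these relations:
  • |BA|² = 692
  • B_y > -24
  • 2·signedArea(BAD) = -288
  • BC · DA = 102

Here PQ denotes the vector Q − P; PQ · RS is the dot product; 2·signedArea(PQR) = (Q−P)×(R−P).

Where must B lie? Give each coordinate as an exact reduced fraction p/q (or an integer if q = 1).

1. B_x = -4  [2·signedArea(BAD) = -288 ∩ BC · DA = 102]
2. B_y = -23  [2·signedArea(BAD) = -288 ∩ BC · DA = 102]
   → B = (-4, -23)

B = (-4, -23)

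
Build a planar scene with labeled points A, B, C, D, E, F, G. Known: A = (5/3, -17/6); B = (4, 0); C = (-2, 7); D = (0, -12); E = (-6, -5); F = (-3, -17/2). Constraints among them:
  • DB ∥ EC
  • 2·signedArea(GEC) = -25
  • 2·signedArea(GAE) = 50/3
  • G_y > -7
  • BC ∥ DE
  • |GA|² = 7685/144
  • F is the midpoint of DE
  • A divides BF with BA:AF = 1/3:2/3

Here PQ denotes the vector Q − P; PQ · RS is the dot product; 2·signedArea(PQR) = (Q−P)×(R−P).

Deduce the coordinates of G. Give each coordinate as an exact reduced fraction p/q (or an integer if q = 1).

G = (-9/2, -27/4)

1. G_x = -9/2  [2·signedArea(GAE) = 50/3 ∩ 2·signedArea(GEC) = -25]
2. G_y = -27/4  [2·signedArea(GAE) = 50/3 ∩ 2·signedArea(GEC) = -25]
   → G = (-9/2, -27/4)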